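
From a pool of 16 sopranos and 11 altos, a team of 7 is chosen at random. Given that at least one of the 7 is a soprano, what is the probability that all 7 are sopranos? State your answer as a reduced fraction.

Work in counts. Selections with at least one soprano: C(27,7) − C(11,7) = 888030 − 330 = 887700.
Of those, selections where all 7 are sopranos: C(16,7) = 11440.
Conditional probability = 11440/887700 = 52/4035.

52/4035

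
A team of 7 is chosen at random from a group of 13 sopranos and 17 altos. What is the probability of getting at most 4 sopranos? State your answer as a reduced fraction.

There are C(30,7) = 2035800 ways to choose the 7.
Favorable selections (at most 4 sopranos): C(13,0)·C(17,7) + C(13,1)·C(17,6) + C(13,2)·C(17,5) + C(13,3)·C(17,4) + C(13,4)·C(17,3) = 19448 + 160888 + 482664 + 680680 + 486200 = 1829880.
Probability = 1829880/2035800 = 391/435.

391/435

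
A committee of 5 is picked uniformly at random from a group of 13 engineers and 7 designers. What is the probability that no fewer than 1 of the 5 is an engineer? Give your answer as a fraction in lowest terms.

5161/5168

Total selections: C(20,5) = 15504.
The complement is all 5 are designers: C(7,5) = 21.
Probability = 1 − 21/15504 = 15483/15504 = 5161/5168.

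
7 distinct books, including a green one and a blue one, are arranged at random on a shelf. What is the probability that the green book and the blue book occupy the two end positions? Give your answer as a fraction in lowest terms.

1/21

There are 7! = 5040 arrangements.
Place the green book and the blue book at the ends in 2 ways, arrange the remaining 5 in 5! = 120 ways: 2·120 = 240.
Probability = 240/5040 = 1/21.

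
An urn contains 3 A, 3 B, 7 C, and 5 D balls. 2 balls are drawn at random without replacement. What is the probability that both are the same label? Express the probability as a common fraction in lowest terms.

There are C(18,2) = 153 ways to draw 2 balls.
All same label: C(3,2) + C(3,2) + C(7,2) + C(5,2) = 3 + 3 + 21 + 10 = 37.
Probability = 37/153.

37/153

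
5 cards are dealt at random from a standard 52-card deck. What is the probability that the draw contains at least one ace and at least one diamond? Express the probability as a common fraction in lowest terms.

229297/866320

There are C(52,5) = 2598960 possible draws.
By inclusion-exclusion on the complements, draws missing all aces or all diamonds: C(48,5) + C(39,5) − C(36,5) = 1712304 + 575757 − 376992 = 1911069.
So draws with at least one of each: 2598960 − 1911069 = 687891, probability 687891/2598960 = 229297/866320.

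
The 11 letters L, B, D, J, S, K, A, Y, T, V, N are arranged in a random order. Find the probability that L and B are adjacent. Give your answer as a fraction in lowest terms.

There are 11! = 39916800 arrangements.
Treat L and B as a block: 10! arrangements of the blocks × 2 orders within the block = 2·3628800 = 7257600.
Probability = 7257600/39916800 = 2/11.

2/11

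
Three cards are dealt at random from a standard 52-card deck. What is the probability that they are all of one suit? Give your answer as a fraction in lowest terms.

22/425

There are C(52,3) = 22100 possible 3-card hands.
Hands of one suit: 4 suits × C(13,3) = 4·286 = 1144.
Probability = 1144/22100 = 22/425.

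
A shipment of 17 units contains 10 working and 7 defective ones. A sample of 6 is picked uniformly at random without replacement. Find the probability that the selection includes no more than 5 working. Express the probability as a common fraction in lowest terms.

869/884

There are C(17,6) = 12376 ways to choose the 6.
The complement is exactly 6 working: C(10,6)·C(7,0) = 210.
Probability = 1 − 210/12376 = 12166/12376 = 869/884.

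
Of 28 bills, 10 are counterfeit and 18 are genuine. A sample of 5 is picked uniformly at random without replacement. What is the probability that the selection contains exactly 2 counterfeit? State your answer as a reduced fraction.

Total number of selections: C(28,5) = 98280.
Selections with exactly 2 counterfeit: choose 2 of the 10 counterfeit and 3 of the 18 genuine, C(10,2)·C(18,3) = 45·816 = 36720.
Probability = 36720/98280 = 34/91.

34/91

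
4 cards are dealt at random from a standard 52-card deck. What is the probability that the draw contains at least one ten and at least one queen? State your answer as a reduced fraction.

There are C(52,4) = 270725 possible draws.
By inclusion-exclusion on the complements, draws missing all tens or all queens: C(48,4) + C(48,4) − C(44,4) = 194580 + 194580 − 135751 = 253409.
So draws with at least one of each: 270725 − 253409 = 17316, probability 17316/270725 = 1332/20825.

1332/20825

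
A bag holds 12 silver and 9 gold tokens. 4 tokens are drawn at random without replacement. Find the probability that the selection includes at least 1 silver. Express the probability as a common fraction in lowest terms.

There are C(21,4) = 5985 ways to choose the 4.
The complement is all 4 are gold: C(9,4) = 126.
Probability = 1 − 126/5985 = 5859/5985 = 93/95.

93/95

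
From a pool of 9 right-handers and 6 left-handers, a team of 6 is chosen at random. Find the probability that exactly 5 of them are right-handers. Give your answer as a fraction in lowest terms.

Total number of selections: C(15,6) = 5005.
Selections with exactly 5 right-handers: choose 5 of the 9 right-handers and 1 of the 6 left-handers, C(9,5)·C(6,1) = 126·6 = 756.
Probability = 756/5005 = 108/715.

108/715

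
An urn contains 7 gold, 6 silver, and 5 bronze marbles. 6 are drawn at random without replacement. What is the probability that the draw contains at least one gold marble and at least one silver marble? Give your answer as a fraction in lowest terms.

There are C(18,6) = 18564 possible draws.
By inclusion-exclusion on the complements, draws missing all gold or all silver: C(11,6) + C(12,6) − C(5,6) = 462 + 924 − 0 = 1386.
So draws with at least one of each: 18564 − 1386 = 17178, probability 17178/18564 = 409/442.

409/442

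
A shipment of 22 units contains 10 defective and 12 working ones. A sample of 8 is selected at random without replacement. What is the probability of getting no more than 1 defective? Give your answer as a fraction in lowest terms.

1/38

There are C(22,8) = 319770 ways to choose the 8.
Favorable selections (no more than 1 defective): C(10,0)·C(12,8) + C(10,1)·C(12,7) = 495 + 7920 = 8415.
Probability = 8415/319770 = 1/38.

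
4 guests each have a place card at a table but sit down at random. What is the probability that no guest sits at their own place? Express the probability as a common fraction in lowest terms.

There are 4! = 24 seatings.
By inclusion-exclusion, seatings with no fixed points: C(4,0)·4! − C(4,1)·3! + C(4,2)·2! − C(4,3)·1! + C(4,4)·0! = 9.
Probability = 9/24 = 3/8.

3/8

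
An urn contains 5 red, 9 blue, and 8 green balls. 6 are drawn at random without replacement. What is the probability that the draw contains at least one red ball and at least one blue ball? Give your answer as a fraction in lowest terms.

There are C(22,6) = 74613 possible draws.
By inclusion-exclusion on the complements, draws missing all red or all blue: C(17,6) + C(13,6) − C(8,6) = 12376 + 1716 − 28 = 14064.
So draws with at least one of each: 74613 − 14064 = 60549, probability 60549/74613 = 20183/24871.

20183/24871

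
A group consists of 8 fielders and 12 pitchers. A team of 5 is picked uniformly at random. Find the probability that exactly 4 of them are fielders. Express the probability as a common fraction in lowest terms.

35/646

There are C(20,5) = 15504 ways to choose 5 from 20.
Selections with exactly 4 fielders: choose 4 of the 8 fielders and 1 of the 12 pitchers, C(8,4)·C(12,1) = 70·12 = 840.
Probability = 840/15504 = 35/646.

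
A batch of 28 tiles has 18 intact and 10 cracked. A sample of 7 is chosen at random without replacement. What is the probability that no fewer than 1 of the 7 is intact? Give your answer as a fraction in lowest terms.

Total selections: C(28,7) = 1184040.
The complement is all 7 are cracked: C(10,7) = 120.
Probability = 1 − 120/1184040 = 1183920/1184040 = 9866/9867.

9866/9867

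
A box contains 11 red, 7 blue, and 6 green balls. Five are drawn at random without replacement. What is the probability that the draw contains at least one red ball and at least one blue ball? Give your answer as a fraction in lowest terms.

455/552

There are C(24,5) = 42504 possible draws.
By inclusion-exclusion on the complements, draws missing all red or all blue: C(13,5) + C(17,5) − C(6,5) = 1287 + 6188 − 6 = 7469.
So draws with at least one of each: 42504 − 7469 = 35035, probability 35035/42504 = 455/552.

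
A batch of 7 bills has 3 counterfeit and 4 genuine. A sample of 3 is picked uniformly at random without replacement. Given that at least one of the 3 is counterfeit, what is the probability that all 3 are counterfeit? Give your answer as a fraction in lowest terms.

1/31

Work in counts. Selections with at least one counterfeit: C(7,3) − C(4,3) = 35 − 4 = 31.
Of those, selections where all 3 are counterfeit: C(3,3) = 1.
Conditional probability = 1/31.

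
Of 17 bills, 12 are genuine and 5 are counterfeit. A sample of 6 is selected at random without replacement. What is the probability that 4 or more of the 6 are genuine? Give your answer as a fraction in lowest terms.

Total selections: C(17,6) = 12376.
Favorable selections (4 or more genuine): C(12,4)·C(5,2) + C(12,5)·C(5,1) + C(12,6)·C(5,0) = 4950 + 3960 + 924 = 9834.
Probability = 9834/12376 = 4917/6188.

4917/6188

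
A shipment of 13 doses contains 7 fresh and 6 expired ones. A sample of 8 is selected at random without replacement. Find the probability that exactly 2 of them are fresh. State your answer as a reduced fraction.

7/429

Total number of selections: C(13,8) = 1287.
Selections with exactly 2 fresh: choose 2 of the 7 fresh and 6 of the 6 expired, C(7,2)·C(6,6) = 21·1 = 21.
Probability = 21/1287 = 7/429.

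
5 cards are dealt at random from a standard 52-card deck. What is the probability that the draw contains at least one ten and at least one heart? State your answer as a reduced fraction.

229297/866320

There are C(52,5) = 2598960 possible draws.
By inclusion-exclusion on the complements, draws missing all tens or all hearts: C(48,5) + C(39,5) − C(36,5) = 1712304 + 575757 − 376992 = 1911069.
So draws with at least one of each: 2598960 − 1911069 = 687891, probability 687891/2598960 = 229297/866320.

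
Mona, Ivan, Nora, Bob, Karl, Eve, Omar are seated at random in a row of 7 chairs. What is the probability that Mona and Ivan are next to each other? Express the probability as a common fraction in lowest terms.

There are 7! = 5040 arrangements.
Treat Mona and Ivan as a block: 6! arrangements of the blocks × 2 orders within the block = 2·720 = 1440.
Probability = 1440/5040 = 2/7.

2/7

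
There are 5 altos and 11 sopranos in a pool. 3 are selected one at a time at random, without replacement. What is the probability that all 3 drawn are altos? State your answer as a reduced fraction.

1/56

Multiply the conditional probabilities at each draw: 5/16 · 4/15 · 3/14 = 60/3360 = 1/56.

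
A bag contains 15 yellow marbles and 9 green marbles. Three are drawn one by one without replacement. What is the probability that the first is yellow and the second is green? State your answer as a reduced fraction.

Multiply the conditional probabilities at each draw: 15/24 · 9/23 = 135/552 = 45/184.

45/184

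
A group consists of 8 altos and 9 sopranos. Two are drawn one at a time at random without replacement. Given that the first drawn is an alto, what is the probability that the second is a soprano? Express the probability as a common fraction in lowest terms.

9/16

After removing one alto, 16 remain: 7 altos and 9 sopranos.
So the probability the next is a soprano is 9/16.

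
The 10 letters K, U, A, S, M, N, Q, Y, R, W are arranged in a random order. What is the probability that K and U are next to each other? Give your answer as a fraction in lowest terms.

There are 10! = 3628800 arrangements.
Treat K and U as a block: 9! arrangements of the blocks × 2 orders within the block = 2·362880 = 725760.
Probability = 725760/3628800 = 1/5.

1/5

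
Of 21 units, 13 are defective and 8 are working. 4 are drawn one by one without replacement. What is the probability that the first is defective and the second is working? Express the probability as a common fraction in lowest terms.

Multiply the conditional probabilities at each draw: 13/21 · 8/20 = 104/420 = 26/105.

26/105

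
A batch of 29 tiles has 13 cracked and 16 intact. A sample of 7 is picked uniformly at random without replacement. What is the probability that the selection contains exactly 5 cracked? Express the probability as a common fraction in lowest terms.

There are C(29,7) = 1560780 ways to choose 7 from 29.
Selections with exactly 5 cracked: choose 5 of the 13 cracked and 2 of the 16 intact, C(13,5)·C(16,2) = 1287·120 = 154440.
Probability = 154440/1560780 = 66/667.

66/667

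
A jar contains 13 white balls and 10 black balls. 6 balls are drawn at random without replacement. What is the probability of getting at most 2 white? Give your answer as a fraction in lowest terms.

86/437

Total selections: C(23,6) = 100947.
Favorable selections (at most 2 white): C(13,0)·C(10,6) + C(13,1)·C(10,5) + C(13,2)·C(10,4) = 210 + 3276 + 16380 = 19866.
Probability = 19866/100947 = 86/437.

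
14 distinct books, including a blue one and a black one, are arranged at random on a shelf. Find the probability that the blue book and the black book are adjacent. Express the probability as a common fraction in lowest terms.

There are 14! = 87178291200 arrangements.
Treat the blue book and the black book as a block: 13! arrangements of the blocks × 2 orders within the block = 2·6227020800 = 12454041600.
Probability = 12454041600/87178291200 = 1/7.

1/7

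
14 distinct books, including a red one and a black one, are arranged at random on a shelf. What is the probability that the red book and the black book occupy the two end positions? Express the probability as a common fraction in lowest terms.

There are 14! = 87178291200 arrangements.
Place the red book and the black book at the ends in 2 ways, arrange the remaining 12 in 12! = 479001600 ways: 2·479001600 = 958003200.
Probability = 958003200/87178291200 = 1/91.

1/91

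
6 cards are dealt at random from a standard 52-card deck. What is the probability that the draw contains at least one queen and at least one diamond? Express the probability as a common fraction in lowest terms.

There are C(52,6) = 20358520 possible draws.
By inclusion-exclusion on the complements, draws missing all queens or all diamonds: C(48,6) + C(39,6) − C(36,6) = 12271512 + 3262623 − 1947792 = 13586343.
So draws with at least one of each: 20358520 − 13586343 = 6772177, probability 6772177/20358520.

6772177/20358520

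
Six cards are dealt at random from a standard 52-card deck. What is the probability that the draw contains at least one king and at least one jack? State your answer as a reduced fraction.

718637/5089630

There are C(52,6) = 20358520 possible draws.
By inclusion-exclusion on the complements, draws missing all kings or all jacks: C(48,6) + C(48,6) − C(44,6) = 12271512 + 12271512 − 7059052 = 17483972.
So draws with at least one of each: 20358520 − 17483972 = 2874548, probability 2874548/20358520 = 718637/5089630.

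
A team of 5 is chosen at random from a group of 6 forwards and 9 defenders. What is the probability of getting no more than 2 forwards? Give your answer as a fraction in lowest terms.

There are C(15,5) = 3003 ways to choose the 5.
Favorable selections (no more than 2 forwards): C(6,0)·C(9,5) + C(6,1)·C(9,4) + C(6,2)·C(9,3) = 126 + 756 + 1260 = 2142.
Probability = 2142/3003 = 102/143.

102/143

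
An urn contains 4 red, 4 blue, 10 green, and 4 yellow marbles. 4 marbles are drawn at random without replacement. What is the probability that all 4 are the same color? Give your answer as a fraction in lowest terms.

213/7315

There are C(22,4) = 7315 ways to draw 4 marbles.
All same color: C(4,4) + C(4,4) + C(10,4) + C(4,4) = 1 + 1 + 210 + 1 = 213.
Probability = 213/7315.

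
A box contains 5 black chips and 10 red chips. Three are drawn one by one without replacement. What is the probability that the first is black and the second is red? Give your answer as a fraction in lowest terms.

5/21

Multiply the conditional probabilities at each draw: 5/15 · 10/14 = 50/210 = 5/21.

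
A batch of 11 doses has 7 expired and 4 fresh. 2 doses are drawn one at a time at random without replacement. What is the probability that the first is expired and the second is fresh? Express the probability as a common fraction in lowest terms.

14/55

Multiply the conditional probabilities at each draw: 7/11 · 4/10 = 28/110 = 14/55.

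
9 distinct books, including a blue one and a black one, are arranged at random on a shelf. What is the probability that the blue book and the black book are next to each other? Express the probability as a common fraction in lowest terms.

2/9

There are 9! = 362880 arrangements.
Treat the blue book and the black book as a block: 8! arrangements of the blocks × 2 orders within the block = 2·40320 = 80640.
Probability = 80640/362880 = 2/9.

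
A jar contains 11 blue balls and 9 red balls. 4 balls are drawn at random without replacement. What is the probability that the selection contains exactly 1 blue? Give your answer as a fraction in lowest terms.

308/1615

Total number of selections: C(20,4) = 4845.
Selections with exactly 1 blue: choose 1 of the 11 blue and 3 of the 9 red, C(11,1)·C(9,3) = 11·84 = 924.
Probability = 924/4845 = 308/1615.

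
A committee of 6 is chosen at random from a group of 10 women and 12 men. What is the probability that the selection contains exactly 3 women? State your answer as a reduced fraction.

800/2261

The sample space is all 6-subsets of the 22: C(22,6) = 74613.
Selections with exactly 3 women: choose 3 of the 10 women and 3 of the 12 men, C(10,3)·C(12,3) = 120·220 = 26400.
Probability = 26400/74613 = 800/2261.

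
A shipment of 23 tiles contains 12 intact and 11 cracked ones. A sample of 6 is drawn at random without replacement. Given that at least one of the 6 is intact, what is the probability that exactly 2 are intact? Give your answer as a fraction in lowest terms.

44/203

Work in counts. Selections with at least one intact: C(23,6) − C(11,6) = 100947 − 462 = 100485.
Of those, selections where exactly 2 are intact: C(12,2)·C(11,4) = 66·330 = 21780.
Conditional probability = 21780/100485 = 44/203.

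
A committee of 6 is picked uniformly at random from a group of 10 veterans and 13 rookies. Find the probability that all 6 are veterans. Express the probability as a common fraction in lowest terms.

There are C(23,6) = 100947 possible selections.
Selections with all veterans: C(10,6) = 210.
Probability = 210/100947 = 10/4807.

10/4807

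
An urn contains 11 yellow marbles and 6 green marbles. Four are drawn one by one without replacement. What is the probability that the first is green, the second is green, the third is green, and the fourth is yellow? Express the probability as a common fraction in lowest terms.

Multiply the conditional probabilities at each draw: 6/17 · 5/16 · 4/15 · 11/14 = 1320/57120 = 11/476.

11/476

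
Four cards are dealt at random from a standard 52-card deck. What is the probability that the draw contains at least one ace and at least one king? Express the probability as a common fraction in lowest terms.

1332/20825

There are C(52,4) = 270725 possible draws.
By inclusion-exclusion on the complements, draws missing all aces or all kings: C(48,4) + C(48,4) − C(44,4) = 194580 + 194580 − 135751 = 253409.
So draws with at least one of each: 270725 − 253409 = 17316, probability 17316/270725 = 1332/20825.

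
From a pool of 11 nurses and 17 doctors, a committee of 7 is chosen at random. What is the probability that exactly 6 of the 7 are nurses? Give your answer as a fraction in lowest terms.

119/17940

There are C(28,7) = 1184040 ways to choose 7 from 28.
Selections with exactly 6 nurses: choose 6 of the 11 nurses and 1 of the 17 doctors, C(11,6)·C(17,1) = 462·17 = 7854.
Probability = 7854/1184040 = 119/17940.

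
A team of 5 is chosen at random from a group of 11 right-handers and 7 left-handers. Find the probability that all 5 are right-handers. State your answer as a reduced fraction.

11/204

There are C(18,5) = 8568 possible selections.
Selections with all right-handers: C(11,5) = 462.
Probability = 462/8568 = 11/204.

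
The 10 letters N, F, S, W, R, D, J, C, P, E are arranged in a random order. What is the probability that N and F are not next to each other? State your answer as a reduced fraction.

There are 10! = 3628800 arrangements.
Arrangements with N and F adjacent: 2·9! = 725760.
So not adjacent: 3628800 − 725760 = 2903040, probability 2903040/3628800 = 4/5.

4/5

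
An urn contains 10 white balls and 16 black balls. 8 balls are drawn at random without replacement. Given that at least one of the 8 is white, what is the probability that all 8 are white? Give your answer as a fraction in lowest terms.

Work in counts. Selections with at least one white: C(26,8) − C(16,8) = 1562275 − 12870 = 1549405.
Of those, selections where all 8 are white: C(10,8) = 45.
Conditional probability = 45/1549405 = 9/309881.

9/309881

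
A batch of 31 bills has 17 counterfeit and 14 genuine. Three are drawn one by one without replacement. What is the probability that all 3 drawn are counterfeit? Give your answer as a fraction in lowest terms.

Multiply the conditional probabilities at each draw: 17/31 · 16/30 · 15/29 = 4080/26970 = 136/899.

136/899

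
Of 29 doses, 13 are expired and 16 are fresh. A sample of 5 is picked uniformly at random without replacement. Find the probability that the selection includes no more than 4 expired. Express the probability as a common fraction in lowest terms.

1004/1015

There are C(29,5) = 118755 ways to choose the 5.
The complement is exactly 5 expired: C(13,5)·C(16,0) = 1287.
Probability = 1 − 1287/118755 = 117468/118755 = 1004/1015.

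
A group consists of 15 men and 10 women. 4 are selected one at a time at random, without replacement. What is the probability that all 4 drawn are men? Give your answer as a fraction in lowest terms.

Multiply the conditional probabilities at each draw: 15/25 · 14/24 · 13/23 · 12/22 = 32760/303600 = 273/2530.

273/2530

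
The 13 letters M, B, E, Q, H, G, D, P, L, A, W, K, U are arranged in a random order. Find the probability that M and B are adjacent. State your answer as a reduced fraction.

2/13

There are 13! = 6227020800 arrangements.
Treat M and B as a block: 12! arrangements of the blocks × 2 orders within the block = 2·479001600 = 958003200.
Probability = 958003200/6227020800 = 2/13.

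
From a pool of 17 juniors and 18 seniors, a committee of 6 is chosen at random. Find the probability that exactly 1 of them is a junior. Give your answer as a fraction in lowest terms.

There are C(35,6) = 1623160 ways to choose 6 from 35.
Selections with exactly 1 junior: choose 1 of the 17 juniors and 5 of the 18 seniors, C(17,1)·C(18,5) = 17·8568 = 145656.
Probability = 145656/1623160 = 153/1705.

153/1705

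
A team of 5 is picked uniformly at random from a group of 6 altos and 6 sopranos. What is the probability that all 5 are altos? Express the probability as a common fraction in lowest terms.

There are C(12,5) = 792 possible selections.
Selections with all altos: C(6,5) = 6.
Probability = 6/792 = 1/132.

1/132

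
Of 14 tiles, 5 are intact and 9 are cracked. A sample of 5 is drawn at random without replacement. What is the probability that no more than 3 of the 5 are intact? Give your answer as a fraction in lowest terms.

978/1001

Total selections: C(14,5) = 2002.
Count the complement (more than 3 intact): C(5,4)·C(9,1) + C(5,5)·C(9,0) = 45 + 1 = 46.
Probability = 1 − 46/2002 = 1956/2002 = 978/1001.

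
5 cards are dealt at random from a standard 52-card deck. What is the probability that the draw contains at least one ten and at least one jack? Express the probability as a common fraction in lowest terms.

6509/64974

There are C(52,5) = 2598960 possible draws.
By inclusion-exclusion on the complements, draws missing all tens or all jacks: C(48,5) + C(48,5) − C(44,5) = 1712304 + 1712304 − 1086008 = 2338600.
So draws with at least one of each: 2598960 − 2338600 = 260360, probability 260360/2598960 = 6509/64974.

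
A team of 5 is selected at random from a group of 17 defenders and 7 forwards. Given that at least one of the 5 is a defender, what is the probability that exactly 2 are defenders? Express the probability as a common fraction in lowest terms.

40/357

Work in counts. Selections with at least one defender: C(24,5) − C(7,5) = 42504 − 21 = 42483.
Of those, selections where exactly 2 are defenders: C(17,2)·C(7,3) = 136·35 = 4760.
Conditional probability = 4760/42483 = 40/357.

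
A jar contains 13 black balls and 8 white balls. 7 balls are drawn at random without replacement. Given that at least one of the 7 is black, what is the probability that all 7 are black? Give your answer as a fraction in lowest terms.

33/2236

Work in counts. Selections with at least one black: C(21,7) − C(8,7) = 116280 − 8 = 116272.
Of those, selections where all 7 are black: C(13,7) = 1716.
Conditional probability = 1716/116272 = 33/2236.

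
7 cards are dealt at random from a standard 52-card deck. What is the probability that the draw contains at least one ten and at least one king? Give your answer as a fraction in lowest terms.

There are C(52,7) = 133784560 possible draws.
By inclusion-exclusion on the complements, draws missing all tens or all kings: C(48,7) + C(48,7) − C(44,7) = 73629072 + 73629072 − 38320568 = 108937576.
So draws with at least one of each: 133784560 − 108937576 = 24846984, probability 24846984/133784560 = 3105873/16723070.

3105873/16723070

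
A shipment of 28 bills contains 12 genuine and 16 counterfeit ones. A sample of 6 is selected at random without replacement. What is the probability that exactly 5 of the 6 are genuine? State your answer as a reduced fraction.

352/10465

There are C(28,6) = 376740 ways to choose 6 from 28.
Selections with exactly 5 genuine: choose 5 of the 12 genuine and 1 of the 16 counterfeit, C(12,5)·C(16,1) = 792·16 = 12672.
Probability = 12672/376740 = 352/10465.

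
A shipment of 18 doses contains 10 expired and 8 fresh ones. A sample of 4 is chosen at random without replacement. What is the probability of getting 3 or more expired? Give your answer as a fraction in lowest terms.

13/34

Total selections: C(18,4) = 3060.
Favorable selections (3 or more expired): C(10,3)·C(8,1) + C(10,4)·C(8,0) = 960 + 210 = 1170.
Probability = 1170/3060 = 13/34.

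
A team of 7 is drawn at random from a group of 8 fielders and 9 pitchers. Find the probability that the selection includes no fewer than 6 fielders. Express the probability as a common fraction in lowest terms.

5/374

Total selections: C(17,7) = 19448.
Favorable selections (no fewer than 6 fielders): C(8,6)·C(9,1) + C(8,7)·C(9,0) = 252 + 8 = 260.
Probability = 260/19448 = 5/374.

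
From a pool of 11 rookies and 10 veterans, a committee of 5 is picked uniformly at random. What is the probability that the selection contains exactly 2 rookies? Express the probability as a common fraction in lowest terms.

2200/6783

The sample space is all 5-subsets of the 21: C(21,5) = 20349.
Selections with exactly 2 rookies: choose 2 of the 11 rookies and 3 of the 10 veterans, C(11,2)·C(10,3) = 55·120 = 6600.
Probability = 6600/20349 = 2200/6783.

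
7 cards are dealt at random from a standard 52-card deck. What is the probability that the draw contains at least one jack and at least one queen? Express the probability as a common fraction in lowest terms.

There are C(52,7) = 133784560 possible draws.
By inclusion-exclusion on the complements, draws missing all jacks or all queens: C(48,7) + C(48,7) − C(44,7) = 73629072 + 73629072 − 38320568 = 108937576.
So draws with at least one of each: 133784560 − 108937576 = 24846984, probability 24846984/133784560 = 3105873/16723070.

3105873/16723070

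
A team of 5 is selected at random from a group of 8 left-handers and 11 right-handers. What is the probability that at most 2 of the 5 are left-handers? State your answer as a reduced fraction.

There are C(19,5) = 11628 ways to choose the 5.
Favorable selections (at most 2 left-handers): C(8,0)·C(11,5) + C(8,1)·C(11,4) + C(8,2)·C(11,3) = 462 + 2640 + 4620 = 7722.
Probability = 7722/11628 = 429/646.

429/646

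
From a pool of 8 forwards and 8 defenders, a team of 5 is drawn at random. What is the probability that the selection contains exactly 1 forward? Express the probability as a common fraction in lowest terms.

5/39

Total number of selections: C(16,5) = 4368.
Selections with exactly 1 forward: choose 1 of the 8 forwards and 4 of the 8 defenders, C(8,1)·C(8,4) = 8·70 = 560.
Probability = 560/4368 = 5/39.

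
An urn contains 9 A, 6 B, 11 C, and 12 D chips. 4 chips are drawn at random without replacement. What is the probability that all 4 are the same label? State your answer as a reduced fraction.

There are C(38,4) = 73815 ways to draw 4 chips.
All same label: C(9,4) + C(6,4) + C(11,4) + C(12,4) = 126 + 15 + 330 + 495 = 966.
Probability = 966/73815 = 46/3515.

46/3515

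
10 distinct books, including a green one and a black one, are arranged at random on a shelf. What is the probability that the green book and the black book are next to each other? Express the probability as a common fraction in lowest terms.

1/5

There are 10! = 3628800 arrangements.
Treat the green book and the black book as a block: 9! arrangements of the blocks × 2 orders within the block = 2·362880 = 725760.
Probability = 725760/3628800 = 1/5.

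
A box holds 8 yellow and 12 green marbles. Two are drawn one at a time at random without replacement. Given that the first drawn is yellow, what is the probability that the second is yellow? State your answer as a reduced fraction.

7/19

After removing one yellow, 19 remain: 7 yellow and 12 green.
So the probability the next is yellow is 7/19.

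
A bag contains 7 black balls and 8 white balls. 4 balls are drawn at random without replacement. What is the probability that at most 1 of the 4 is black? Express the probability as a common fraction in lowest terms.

There are C(15,4) = 1365 ways to choose the 4.
Favorable selections (at most 1 black): C(7,0)·C(8,4) + C(7,1)·C(8,3) = 70 + 392 = 462.
Probability = 462/1365 = 22/65.

22/65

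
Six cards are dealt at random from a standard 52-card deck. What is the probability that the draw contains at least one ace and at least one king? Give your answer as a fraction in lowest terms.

There are C(52,6) = 20358520 possible draws.
By inclusion-exclusion on the complements, draws missing all aces or all kings: C(48,6) + C(48,6) − C(44,6) = 12271512 + 12271512 − 7059052 = 17483972.
So draws with at least one of each: 20358520 − 17483972 = 2874548, probability 2874548/20358520 = 718637/5089630.

718637/5089630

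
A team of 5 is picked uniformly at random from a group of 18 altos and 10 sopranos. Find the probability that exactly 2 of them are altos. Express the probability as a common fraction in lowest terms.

17/91

There are C(28,5) = 98280 ways to choose 5 from 28.
Selections with exactly 2 altos: choose 2 of the 18 altos and 3 of the 10 sopranos, C(18,2)·C(10,3) = 153·120 = 18360.
Probability = 18360/98280 = 17/91.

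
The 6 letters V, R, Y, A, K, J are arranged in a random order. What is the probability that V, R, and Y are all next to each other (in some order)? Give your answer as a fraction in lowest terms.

There are 6! = 720 arrangements.
Treat the three as one block: 4! placements × 3! orders within the block = 24·6 = 144.
Probability = 144/720 = 1/5.

1/5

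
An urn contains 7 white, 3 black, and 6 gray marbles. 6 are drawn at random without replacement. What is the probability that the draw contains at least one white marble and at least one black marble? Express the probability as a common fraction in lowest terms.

There are C(16,6) = 8008 possible draws.
By inclusion-exclusion on the complements, draws missing all white or all black: C(9,6) + C(13,6) − C(6,6) = 84 + 1716 − 1 = 1799.
So draws with at least one of each: 8008 − 1799 = 6209, probability 6209/8008 = 887/1144.

887/1144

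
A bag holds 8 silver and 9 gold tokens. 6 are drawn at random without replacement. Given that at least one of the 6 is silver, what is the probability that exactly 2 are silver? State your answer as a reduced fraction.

Work in counts. Selections with at least one silver: C(17,6) − C(9,6) = 12376 − 84 = 12292.
Of those, selections where exactly 2 are silver: C(8,2)·C(9,4) = 28·126 = 3528.
Conditional probability = 3528/12292 = 126/439.

126/439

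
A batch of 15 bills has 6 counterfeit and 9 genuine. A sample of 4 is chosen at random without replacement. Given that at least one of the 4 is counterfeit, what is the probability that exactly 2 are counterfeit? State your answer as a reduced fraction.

180/413

Work in counts. Selections with at least one counterfeit: C(15,4) − C(9,4) = 1365 − 126 = 1239.
Of those, selections where exactly 2 are counterfeit: C(6,2)·C(9,2) = 15·36 = 540.
Conditional probability = 540/1239 = 180/413.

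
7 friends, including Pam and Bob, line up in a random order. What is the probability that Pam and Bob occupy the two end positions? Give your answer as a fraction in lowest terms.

1/21

There are 7! = 5040 arrangements.
Place Pam and Bob at the ends in 2 ways, arrange the remaining 5 in 5! = 120 ways: 2·120 = 240.
Probability = 240/5040 = 1/21.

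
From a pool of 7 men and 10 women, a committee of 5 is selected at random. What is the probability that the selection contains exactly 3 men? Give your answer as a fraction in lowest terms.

Total number of selections: C(17,5) = 6188.
Selections with exactly 3 men: choose 3 of the 7 men and 2 of the 10 women, C(7,3)·C(10,2) = 35·45 = 1575.
Probability = 1575/6188 = 225/884.

225/884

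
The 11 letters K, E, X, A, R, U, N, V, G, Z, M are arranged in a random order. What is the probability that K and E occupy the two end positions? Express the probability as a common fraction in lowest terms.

1/55

There are 11! = 39916800 arrangements.
Place K and E at the ends in 2 ways, arrange the remaining 9 in 9! = 362880 ways: 2·362880 = 725760.
Probability = 725760/39916800 = 1/55.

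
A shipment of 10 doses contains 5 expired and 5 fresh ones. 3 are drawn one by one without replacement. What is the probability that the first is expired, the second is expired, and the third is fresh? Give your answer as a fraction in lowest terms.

5/36

Multiply the conditional probabilities at each draw: 5/10 · 4/9 · 5/8 = 100/720 = 5/36.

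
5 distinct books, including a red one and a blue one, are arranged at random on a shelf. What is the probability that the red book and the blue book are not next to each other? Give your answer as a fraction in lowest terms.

There are 5! = 120 arrangements.
Arrangements with the red book and the blue book adjacent: 2·4! = 48.
So not adjacent: 120 − 48 = 72, probability 72/120 = 3/5.

3/5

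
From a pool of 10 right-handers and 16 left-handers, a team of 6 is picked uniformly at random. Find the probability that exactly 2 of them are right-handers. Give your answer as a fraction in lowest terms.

90/253

Total number of selections: C(26,6) = 230230.
Selections with exactly 2 right-handers: choose 2 of the 10 right-handers and 4 of the 16 left-handers, C(10,2)·C(16,4) = 45·1820 = 81900.
Probability = 81900/230230 = 90/253.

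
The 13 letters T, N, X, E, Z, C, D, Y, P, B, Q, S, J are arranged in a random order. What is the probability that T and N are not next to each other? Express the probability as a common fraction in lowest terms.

11/13

There are 13! = 6227020800 arrangements.
Arrangements with T and N adjacent: 2·12! = 958003200.
So not adjacent: 6227020800 − 958003200 = 5269017600, probability 5269017600/6227020800 = 11/13.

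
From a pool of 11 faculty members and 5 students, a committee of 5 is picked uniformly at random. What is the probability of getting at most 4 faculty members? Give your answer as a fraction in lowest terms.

Total selections: C(16,5) = 4368.
Favorable selections (at most 4 faculty members): C(11,0)·C(5,5) + C(11,1)·C(5,4) + C(11,2)·C(5,3) + C(11,3)·C(5,2) + C(11,4)·C(5,1) = 1 + 55 + 550 + 1650 + 1650 = 3906.
Probability = 3906/4368 = 93/104.

93/104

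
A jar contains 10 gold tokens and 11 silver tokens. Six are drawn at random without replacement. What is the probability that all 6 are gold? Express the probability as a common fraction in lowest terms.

There are C(21,6) = 54264 possible selections.
Selections with all gold: C(10,6) = 210.
Probability = 210/54264 = 5/1292.

5/1292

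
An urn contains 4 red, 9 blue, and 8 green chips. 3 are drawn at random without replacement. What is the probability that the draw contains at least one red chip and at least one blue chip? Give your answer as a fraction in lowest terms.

There are C(21,3) = 1330 possible draws.
By inclusion-exclusion on the complements, draws missing all red or all blue: C(17,3) + C(12,3) − C(8,3) = 680 + 220 − 56 = 844.
So draws with at least one of each: 1330 − 844 = 486, probability 486/1330 = 243/665.

243/665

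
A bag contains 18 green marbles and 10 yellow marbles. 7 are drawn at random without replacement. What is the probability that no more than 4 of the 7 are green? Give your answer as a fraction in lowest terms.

Total selections: C(28,7) = 1184040.
Favorable selections (no more than 4 green): C(18,0)·C(10,7) + C(18,1)·C(10,6) + C(18,2)·C(10,5) + C(18,3)·C(10,4) + C(18,4)·C(10,3) = 120 + 3780 + 38556 + 171360 + 367200 = 581016.
Probability = 581016/1184040 = 24209/49335.

24209/49335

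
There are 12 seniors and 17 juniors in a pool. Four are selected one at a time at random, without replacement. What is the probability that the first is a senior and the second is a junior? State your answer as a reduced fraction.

Multiply the conditional probabilities at each draw: 12/29 · 17/28 = 204/812 = 51/203.

51/203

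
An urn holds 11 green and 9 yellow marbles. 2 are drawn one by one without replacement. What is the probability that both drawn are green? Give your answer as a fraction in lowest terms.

11/38

Multiply the conditional probabilities at each draw: 11/20 · 10/19 = 110/380 = 11/38.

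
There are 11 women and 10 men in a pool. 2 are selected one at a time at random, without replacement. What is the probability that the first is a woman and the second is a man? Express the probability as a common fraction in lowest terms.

Multiply the conditional probabilities at each draw: 11/21 · 10/20 = 110/420 = 11/42.

11/42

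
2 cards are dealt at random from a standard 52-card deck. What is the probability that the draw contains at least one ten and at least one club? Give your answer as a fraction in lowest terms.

There are C(52,2) = 1326 possible draws.
By inclusion-exclusion on the complements, draws missing all tens or all clubs: C(48,2) + C(39,2) − C(36,2) = 1128 + 741 − 630 = 1239.
So draws with at least one of each: 1326 − 1239 = 87, probability 87/1326 = 29/442.

29/442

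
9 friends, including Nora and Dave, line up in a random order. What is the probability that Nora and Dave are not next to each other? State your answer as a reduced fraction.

7/9

There are 9! = 362880 arrangements.
Arrangements with Nora and Dave adjacent: 2·8! = 80640.
So not adjacent: 362880 − 80640 = 282240, probability 282240/362880 = 7/9.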